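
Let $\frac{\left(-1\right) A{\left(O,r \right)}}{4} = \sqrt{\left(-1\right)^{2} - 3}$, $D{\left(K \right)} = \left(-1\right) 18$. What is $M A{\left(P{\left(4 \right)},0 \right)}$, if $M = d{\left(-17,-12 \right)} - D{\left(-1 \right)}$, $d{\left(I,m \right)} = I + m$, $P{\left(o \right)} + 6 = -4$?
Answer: $44 i \sqrt{2} \approx 62.225 i$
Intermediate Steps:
$D{\left(K \right)} = -18$
$P{\left(o \right)} = -10$ ($P{\left(o \right)} = -6 - 4 = -10$)
$A{\left(O,r \right)} = - 4 i \sqrt{2}$ ($A{\left(O,r \right)} = - 4 \sqrt{\left(-1\right)^{2} - 3} = - 4 \sqrt{1 - 3} = - 4 \sqrt{-2} = - 4 i \sqrt{2}$)
$M = -11$ ($M = \left(-17 - 12\right) - -18 = -29 + 18 = -11$)
$M A{\left(P{\left(4 \right)},0 \right)} = - 11 \left(- 4 i \sqrt{2}\right) = 44 i \sqrt{2}$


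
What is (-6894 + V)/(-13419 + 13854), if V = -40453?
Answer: -47347/435 ≈ -108.84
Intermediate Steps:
(-6894 + V)/(-13419 + 13854) = (-6894 - 40453)/(-13419 + 13854) = -47347/435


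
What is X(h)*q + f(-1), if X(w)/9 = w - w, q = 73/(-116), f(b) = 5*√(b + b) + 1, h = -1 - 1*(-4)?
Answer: 1 + 5*I*√2 ≈ 1.0 + 7.0711*I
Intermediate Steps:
h = 3 (h = -1 + 4 = 3)
f(b) = 1 + 5*√2*√b (f(b) = 5*√(2*b) + 1 = 5*(√2*√b) + 1 = 5*√2*√b + 1 = 1 + 5*√2*√b)
q = -73/116 (q = 73*(-1/116) = -73/116 ≈ -0.62931)
X(w) = 0 (X(w) = 9*(w - w) = 9*0 = 0)
X(h)*q + f(-1) = 0*(-73/116) + (1 + 5*√2*√(-1)) = 0 + (1 + 5*√2*I) = 0 + (1 + 5*I*√2) = 1 + 5*I*√2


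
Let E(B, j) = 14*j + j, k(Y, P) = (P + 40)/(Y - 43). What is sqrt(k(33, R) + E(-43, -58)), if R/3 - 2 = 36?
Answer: I*sqrt(22135)/5 ≈ 29.756*I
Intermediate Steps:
R = 114 (R = 6 + 3*36 = 6 + 108 = 114)
k(Y, P) = (40 + P)/(-43 + Y)
E(B, j) = 15*j
sqrt(k(33, R) + E(-43, -58)) = sqrt((40 + 114)/(-43 + 33) + 15*(-58)) = sqrt(154/(-10) - 870) = sqrt(-1/10*154 - 870) = sqrt(-77/5 - 870) = sqrt(-4427/5) = I*sqrt(22135)/5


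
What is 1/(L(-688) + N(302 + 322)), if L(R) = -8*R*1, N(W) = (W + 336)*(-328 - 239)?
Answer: -1/538816 ≈ -1.8559e-6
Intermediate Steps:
N(W) = -190512 - 567*W (N(W) = (336 + W)*(-567) = -190512 - 567*W)
L(R) = -8*R
1/(L(-688) + N(302 + 322)) = 1/(-8*(-688) + (-190512 - 567*(302 + 322))) = 1/(5504 + (-190512 - 567*624)) = 1/(5504 + (-190512 - 353808)) = 1/(5504 - 544320) = 1/(-538816) = -1/538816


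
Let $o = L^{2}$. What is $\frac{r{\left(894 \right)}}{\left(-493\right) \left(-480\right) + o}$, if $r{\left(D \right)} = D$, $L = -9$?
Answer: $\frac{298}{78907} \approx 0.0037766$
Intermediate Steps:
$o = 81$ ($o = \left(-9\right)^{2} = 81$)
$\frac{r{\left(894 \right)}}{\left(-493\right) \left(-480\right) + o} = \frac{894}{\left(-493\right) \left(-480\right) + 81} = \frac{894}{236640 + 81} = \frac{894}{236721} = 894 \cdot \frac{1}{236721} = \frac{298}{78907}$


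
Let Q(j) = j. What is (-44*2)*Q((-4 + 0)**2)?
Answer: -1408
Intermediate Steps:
(-44*2)*Q((-4 + 0)**2) = (-44*2)*(-4 + 0)**2 = -88*(-4)**2 = -88*16 = -1408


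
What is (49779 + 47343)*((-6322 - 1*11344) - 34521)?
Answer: -5068505814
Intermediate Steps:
(49779 + 47343)*((-6322 - 1*11344) - 34521) = 97122*((-6322 - 11344) - 34521) = 97122*(-17666 - 34521) = 97122*(-52187) = -5068505814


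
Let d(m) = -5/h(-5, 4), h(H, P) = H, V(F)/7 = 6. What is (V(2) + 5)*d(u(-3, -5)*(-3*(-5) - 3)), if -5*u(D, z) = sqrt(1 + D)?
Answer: 47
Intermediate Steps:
V(F) = 42 (V(F) = 7*6 = 42)
u(D, z) = -sqrt(1 + D)/5
d(m) = 1 (d(m) = -5/(-5) = -5*(-1/5) = 1)
(V(2) + 5)*d(u(-3, -5)*(-3*(-5) - 3)) = (42 + 5)*1 = 47*1 = 47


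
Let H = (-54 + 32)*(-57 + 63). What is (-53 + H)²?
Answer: 34225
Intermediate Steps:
H = -132 (H = -22*6 = -132)
(-53 + H)² = (-53 - 132)² = (-185)² = 34225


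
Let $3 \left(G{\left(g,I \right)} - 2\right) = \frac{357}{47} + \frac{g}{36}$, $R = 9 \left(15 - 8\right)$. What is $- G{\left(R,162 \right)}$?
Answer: $- \frac{2885}{564} \approx -5.1152$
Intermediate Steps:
$R = 63$ ($R = 9 \cdot 7 = 63$)
$G{\left(g,I \right)} = \frac{213}{47} + \frac{g}{108}$ ($G{\left(g,I \right)} = 2 + \frac{\frac{357}{47} + \frac{g}{36}}{3} = 2 + \left(\frac{119}{47} + \frac{g}{108}\right) = \frac{213}{47} + \frac{g}{108}$)
$- G{\left(R,162 \right)} = - (\frac{213}{47} + \frac{1}{108} \cdot 63) = - (\frac{213}{47} + \frac{7}{12}) = \left(-1\right) \frac{2885}{564} = - \frac{2885}{564}$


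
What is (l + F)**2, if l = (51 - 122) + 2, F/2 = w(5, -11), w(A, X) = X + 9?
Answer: 5329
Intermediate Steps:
w(A, X) = 9 + X
F = -4 (F = 2*(9 - 11) = 2*(-2) = -4)
l = -69 (l = -71 + 2 = -69)
(l + F)**2 = (-69 - 4)**2 = (-73)**2 = 5329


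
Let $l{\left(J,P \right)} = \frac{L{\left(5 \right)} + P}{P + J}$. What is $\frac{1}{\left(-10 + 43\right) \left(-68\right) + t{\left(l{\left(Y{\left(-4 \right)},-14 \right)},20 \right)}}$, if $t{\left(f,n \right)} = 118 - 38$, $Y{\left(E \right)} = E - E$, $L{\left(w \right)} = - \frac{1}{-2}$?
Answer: $- \frac{1}{2164} \approx -0.00046211$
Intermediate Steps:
$L{\left(w \right)} = \frac{1}{2}$ ($L{\left(w \right)} = \left(-1\right) \left(- \frac{1}{2}\right) = \frac{1}{2}$)
$Y{\left(E \right)} = 0$
$l{\left(J,P \right)} = \frac{\frac{1}{2} + P}{J + P}$ ($l{\left(J,P \right)} = \frac{\frac{1}{2} + P}{P + J} = \frac{\frac{1}{2} + P}{J + P}$)
$t{\left(f,n \right)} = 80$ ($t{\left(f,n \right)} = 118 - 38 = 80$)
$\frac{1}{\left(-10 + 43\right) \left(-68\right) + t{\left(l{\left(Y{\left(-4 \right)},-14 \right)},20 \right)}} = \frac{1}{\left(-10 + 43\right) \left(-68\right) + 80} = \frac{1}{33 \left(-68\right) + 80} = \frac{1}{-2244 + 80} = \frac{1}{-2164} = - \frac{1}{2164}$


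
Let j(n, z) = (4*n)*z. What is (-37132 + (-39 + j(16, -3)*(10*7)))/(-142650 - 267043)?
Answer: 50611/409693 ≈ 0.12353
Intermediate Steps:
j(n, z) = 4*n*z
(-37132 + (-39 + j(16, -3)*(10*7)))/(-142650 - 267043) = (-37132 + (-39 + (4*16*(-3))*(10*7)))/(-142650 - 267043) = (-37132 + (-39 - 192*70))/(-409693) = (-37132 + (-39 - 13440))*(-1/409693) = (-37132 - 13479)*(-1/409693) = -50611*(-1/409693) = 50611/409693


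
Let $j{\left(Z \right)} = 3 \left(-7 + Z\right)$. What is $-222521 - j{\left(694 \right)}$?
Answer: $-224582$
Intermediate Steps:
$j{\left(Z \right)} = -21 + 3 Z$
$-222521 - j{\left(694 \right)} = -222521 - \left(-21 + 3 \cdot 694\right) = -222521 - \left(-21 + 2082\right) = -222521 - 2061 = -224582$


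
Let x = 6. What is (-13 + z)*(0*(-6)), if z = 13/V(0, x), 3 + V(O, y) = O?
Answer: 0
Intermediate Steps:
V(O, y) = -3 + O
z = -13/3 (z = 13/(-3 + 0) = 13/(-3) = 13*(-1/3) = -13/3 ≈ -4.3333)
(-13 + z)*(0*(-6)) = (-13 - 13/3)*(0*(-6)) = -52/3*0 = 0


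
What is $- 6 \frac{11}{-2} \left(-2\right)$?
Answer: $-66$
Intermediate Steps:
$- 6 \frac{11}{-2} \left(-2\right) = - 6 \cdot 11 \left(- \frac{1}{2}\right) \left(-2\right) = \left(-6\right) \left(- \frac{11}{2}\right) \left(-2\right) = 33 \left(-2\right) = -66$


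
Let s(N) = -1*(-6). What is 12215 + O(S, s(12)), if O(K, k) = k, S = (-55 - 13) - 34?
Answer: 12221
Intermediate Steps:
s(N) = 6
S = -102 (S = -68 - 34 = -102)
12215 + O(S, s(12)) = 12215 + 6 = 12221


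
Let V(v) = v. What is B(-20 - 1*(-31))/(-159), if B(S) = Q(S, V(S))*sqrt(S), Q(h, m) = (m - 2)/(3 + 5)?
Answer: -3*sqrt(11)/424 ≈ -0.023467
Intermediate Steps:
Q(h, m) = -1/4 + m/8 (Q(h, m) = (-2 + m)/8 = (-2 + m)*(1/8) = -1/4 + m/8)
B(S) = sqrt(S)*(-1/4 + S/8) (B(S) = (-1/4 + S/8)*sqrt(S) = sqrt(S)*(-1/4 + S/8))
B(-20 - 1*(-31))/(-159) = (sqrt(-20 - 1*(-31))*(-2 + (-20 - 1*(-31)))/8)/(-159) = (sqrt(-20 + 31)*(-2 + (-20 + 31))/8)*(-1/159) = (sqrt(11)*(-2 + 11)/8)*(-1/159) = ((1/8)*sqrt(11)*9)*(-1/159) = (9*sqrt(11)/8)*(-1/159) = -3*sqrt(11)/424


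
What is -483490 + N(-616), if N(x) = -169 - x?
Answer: -483043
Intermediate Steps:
-483490 + N(-616) = -483490 + (-169 - 1*(-616)) = -483490 + (-169 + 616) = -483490 + 447 = -483043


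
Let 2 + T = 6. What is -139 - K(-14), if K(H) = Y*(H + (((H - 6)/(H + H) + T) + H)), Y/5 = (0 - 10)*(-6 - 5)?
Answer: 88677/7 ≈ 12668.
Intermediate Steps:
T = 4 (T = -2 + 6 = 4)
Y = 550 (Y = 5*((0 - 10)*(-6 - 5)) = 5*(-10*(-11)) = 5*110 = 550)
K(H) = 2200 + 1100*H + 275*(-6 + H)/H (K(H) = 550*(H + (((H - 6)/(H + H) + 4) + H)) = 550*(H + (((-6 + H)/((2*H)) + 4) + H)) = 550*(H + (((-6 + H)*(1/(2*H)) + 4) + H)) = 550*(H + (((-6 + H)/(2*H) + 4) + H)) = 550*(H + ((4 + (-6 + H)/(2*H)) + H)) = 550*(H + (4 + H + (-6 + H)/(2*H))) = 550*(4 + 2*H + (-6 + H)/(2*H)) = 2200 + 1100*H + 275*(-6 + H)/H)
-139 - K(-14) = -139 - (2475 - 1650/(-14) + 1100*(-14)) = -139 - (2475 - 1650*(-1/14) - 15400) = -139 - (2475 + 825/7 - 15400) = -139 - 1*(-89650/7) = -139 + 89650/7 = 88677/7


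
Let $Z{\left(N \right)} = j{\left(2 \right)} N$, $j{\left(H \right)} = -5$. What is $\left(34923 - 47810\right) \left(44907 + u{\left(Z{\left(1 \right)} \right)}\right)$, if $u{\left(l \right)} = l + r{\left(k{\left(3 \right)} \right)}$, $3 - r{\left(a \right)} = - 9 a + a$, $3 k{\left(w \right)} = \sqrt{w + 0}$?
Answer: $-578690735 - \frac{103096 \sqrt{3}}{3} \approx -5.7875 \cdot 10^{8}$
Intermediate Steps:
$k{\left(w \right)} = \frac{\sqrt{w}}{3}$ ($k{\left(w \right)} = \frac{\sqrt{w + 0}}{3} = \frac{\sqrt{w}}{3}$)
$r{\left(a \right)} = 3 + 8 a$ ($r{\left(a \right)} = 3 - \left(- 9 a + a\right) = 3 - - 8 a = 3 + 8 a$)
$Z{\left(N \right)} = - 5 N$
$u{\left(l \right)} = 3 + l + \frac{8 \sqrt{3}}{3}$ ($u{\left(l \right)} = l + \left(3 + 8 \frac{\sqrt{3}}{3}\right) = l + \left(3 + \frac{8 \sqrt{3}}{3}\right) = 3 + l + \frac{8 \sqrt{3}}{3}$)
$\left(34923 - 47810\right) \left(44907 + u{\left(Z{\left(1 \right)} \right)}\right) = \left(34923 - 47810\right) \left(44907 + \left(3 - 5 + \frac{8 \sqrt{3}}{3}\right)\right) = - 12887 \left(44907 + \left(3 - 5 + \frac{8 \sqrt{3}}{3}\right)\right) = - 12887 \left(44907 - \left(2 - \frac{8 \sqrt{3}}{3}\right)\right) = - 12887 \left(44905 + \frac{8 \sqrt{3}}{3}\right) = -578690735 - \frac{103096 \sqrt{3}}{3}$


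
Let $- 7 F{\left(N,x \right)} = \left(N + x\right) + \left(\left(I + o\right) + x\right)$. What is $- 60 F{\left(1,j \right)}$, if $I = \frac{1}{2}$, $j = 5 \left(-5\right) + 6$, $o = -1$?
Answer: $- \frac{2250}{7} \approx -321.43$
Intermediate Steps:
$j = -19$ ($j = -25 + 6 = -19$)
$I = \frac{1}{2} \approx 0.5$
$F{\left(N,x \right)} = \frac{1}{14} - \frac{2 x}{7} - \frac{N}{7}$ ($F{\left(N,x \right)} = - \frac{\left(N + x\right) + \left(\left(\frac{1}{2} - 1\right) + x\right)}{7} = - \frac{\left(N + x\right) + \left(- \frac{1}{2} + x\right)}{7} = - \frac{- \frac{1}{2} + N + 2 x}{7} = \frac{1}{14} - \frac{2 x}{7} - \frac{N}{7}$)
$- 60 F{\left(1,j \right)} = - 60 \left(\frac{1}{14} - - \frac{38}{7} - \frac{1}{7}\right) = - 60 \left(\frac{1}{14} + \frac{38}{7} - \frac{1}{7}\right) = \left(-60\right) \frac{75}{14} = - \frac{2250}{7}$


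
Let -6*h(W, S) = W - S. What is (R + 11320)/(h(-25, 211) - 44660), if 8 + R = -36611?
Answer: 75897/133862 ≈ 0.56698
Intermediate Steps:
R = -36619 (R = -8 - 36611 = -36619)
h(W, S) = -W/6 + S/6 (h(W, S) = -(W - S)/6 = -W/6 + S/6)
(R + 11320)/(h(-25, 211) - 44660) = (-36619 + 11320)/((-1/6*(-25) + (1/6)*211) - 44660) = -25299/((25/6 + 211/6) - 44660) = -25299/(118/3 - 44660) = -25299/(-133862/3) = -25299*(-3/133862) = 75897/133862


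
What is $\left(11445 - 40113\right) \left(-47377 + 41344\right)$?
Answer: $172954044$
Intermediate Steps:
$\left(11445 - 40113\right) \left(-47377 + 41344\right) = \left(-28668\right) \left(-6033\right) = 172954044$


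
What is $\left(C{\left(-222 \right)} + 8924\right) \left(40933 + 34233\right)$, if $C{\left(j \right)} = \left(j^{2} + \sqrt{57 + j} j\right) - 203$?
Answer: $4360003830 - 16686852 i \sqrt{165} \approx 4.36 \cdot 10^{9} - 2.1435 \cdot 10^{8} i$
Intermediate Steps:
$C{\left(j \right)} = -203 + j^{2} + j \sqrt{57 + j}$ ($C{\left(j \right)} = \left(j^{2} + j \sqrt{57 + j}\right) - 203 = -203 + j^{2} + j \sqrt{57 + j}$)
$\left(C{\left(-222 \right)} + 8924\right) \left(40933 + 34233\right) = \left(\left(-203 + \left(-222\right)^{2} - 222 \sqrt{57 - 222}\right) + 8924\right) \left(40933 + 34233\right) = \left(\left(-203 + 49284 - 222 \sqrt{-165}\right) + 8924\right) 75166 = \left(\left(-203 + 49284 - 222 i \sqrt{165}\right) + 8924\right) 75166 = \left(\left(49081 - 222 i \sqrt{165}\right) + 8924\right) 75166 = \left(58005 - 222 i \sqrt{165}\right) 75166 = 4360003830 - 16686852 i \sqrt{165}$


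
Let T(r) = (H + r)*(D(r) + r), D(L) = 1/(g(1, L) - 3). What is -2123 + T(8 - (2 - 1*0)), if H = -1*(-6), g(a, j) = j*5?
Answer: -18455/9 ≈ -2050.6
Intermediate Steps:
g(a, j) = 5*j
D(L) = 1/(-3 + 5*L) (D(L) = 1/(5*L - 3) = 1/(-3 + 5*L))
H = 6
T(r) = (6 + r)*(r + 1/(-3 + 5*r)) (T(r) = (6 + r)*(1/(-3 + 5*r) + r) = (6 + r)*(r + 1/(-3 + 5*r)))
-2123 + T(8 - (2 - 1*0)) = -2123 + (6 + (8 - (2 - 1*0)) + (8 - (2 - 1*0))*(-3 + 5*(8 - (2 - 1*0)))*(6 + (8 - (2 - 1*0))))/(-3 + 5*(8 - (2 - 1*0))) = -2123 + (6 + (8 - (2 + 0)) + (8 - (2 + 0))*(-3 + 5*(8 - (2 + 0)))*(6 + (8 - (2 + 0))))/(-3 + 5*(8 - (2 + 0))) = -2123 + (6 + (8 - 1*2) + (8 - 1*2)*(-3 + 5*(8 - 1*2))*(6 + (8 - 1*2)))/(-3 + 5*(8 - 1*2)) = -2123 + (6 + (8 - 2) + (8 - 2)*(-3 + 5*(8 - 2))*(6 + (8 - 2)))/(-3 + 5*(8 - 2)) = -2123 + (6 + 6 + 6*(-3 + 5*6)*(6 + 6))/(-3 + 5*6) = -2123 + (6 + 6 + 6*(-3 + 30)*12)/(-3 + 30) = -2123 + (6 + 6 + 6*27*12)/27 = -2123 + (6 + 6 + 1944)/27 = -2123 + (1/27)*1956 = -2123 + 652/9 = -18455/9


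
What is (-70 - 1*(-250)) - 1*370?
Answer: -190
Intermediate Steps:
(-70 - 1*(-250)) - 1*370 = (-70 + 250) - 370 = 180 - 370 = -190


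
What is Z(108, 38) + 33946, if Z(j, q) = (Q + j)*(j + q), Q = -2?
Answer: 49422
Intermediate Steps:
Z(j, q) = (-2 + j)*(j + q)
Z(108, 38) + 33946 = (108**2 - 2*108 - 2*38 + 108*38) + 33946 = (11664 - 216 - 76 + 4104) + 33946 = 15476 + 33946 = 49422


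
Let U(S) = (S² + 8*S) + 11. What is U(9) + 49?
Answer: 213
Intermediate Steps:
U(S) = 11 + S² + 8*S
U(9) + 49 = (11 + 9² + 8*9) + 49 = (11 + 81 + 72) + 49 = 164 + 49 = 213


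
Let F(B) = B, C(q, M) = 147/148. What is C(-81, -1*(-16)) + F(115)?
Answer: 17167/148 ≈ 115.99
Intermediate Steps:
C(q, M) = 147/148 (C(q, M) = 147*(1/148) = 147/148)
C(-81, -1*(-16)) + F(115) = 147/148 + 115 = 17167/148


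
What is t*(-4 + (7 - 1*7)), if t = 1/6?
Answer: -2/3 ≈ -0.66667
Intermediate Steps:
t = 1/6 ≈ 0.16667
t*(-4 + (7 - 1*7)) = (-4 + (7 - 1*7))/6 = (-4 + (7 - 7))/6 = (-4 + 0)/6 = (1/6)*(-4) = -2/3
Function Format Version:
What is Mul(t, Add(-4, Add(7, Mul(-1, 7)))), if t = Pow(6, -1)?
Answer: Rational(-2, 3) ≈ -0.66667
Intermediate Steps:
t = Rational(1, 6) ≈ 0.16667
Mul(t, Add(-4, Add(7, Mul(-1, 7)))) = Mul(Rational(1, 6), Add(-4, Add(7, Mul(-1, 7)))) = Mul(Rational(1, 6), Add(-4, Add(7, -7))) = Mul(Rational(1, 6), Add(-4, 0)) = Mul(Rational(1, 6), -4) = Rational(-2, 3)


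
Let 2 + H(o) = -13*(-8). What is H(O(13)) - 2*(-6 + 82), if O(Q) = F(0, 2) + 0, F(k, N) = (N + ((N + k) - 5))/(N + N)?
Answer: -50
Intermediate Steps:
F(k, N) = (-5 + k + 2*N)/(2*N) (F(k, N) = (N + (-5 + N + k))/((2*N)) = (-5 + k + 2*N)*(1/(2*N)) = (-5 + k + 2*N)/(2*N))
O(Q) = -¼ (O(Q) = (½)*(-5 + 0 + 2*2)/2 + 0 = (½)*(½)*(-5 + 0 + 4) + 0 = (½)*(½)*(-1) + 0 = -¼ + 0 = -¼)
H(o) = 102 (H(o) = -2 - 13*(-8) = -2 + 104 = 102)
H(O(13)) - 2*(-6 + 82) = 102 - 2*(-6 + 82) = 102 - 2*76 = 102 - 1*152 = 102 - 152 = -50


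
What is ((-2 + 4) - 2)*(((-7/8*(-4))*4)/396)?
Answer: 0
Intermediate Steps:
((-2 + 4) - 2)*(((-7/8*(-4))*4)/396) = (2 - 2)*(((-7*1/8*(-4))*4)*(1/396)) = 0*((-7/8*(-4)*4)*(1/396)) = 0*(((7/2)*4)*(1/396)) = 0*(14*(1/396)) = 0*(7/198) = 0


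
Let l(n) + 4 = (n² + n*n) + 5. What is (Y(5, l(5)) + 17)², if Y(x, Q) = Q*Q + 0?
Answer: 6853924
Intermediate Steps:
l(n) = 1 + 2*n² (l(n) = -4 + ((n² + n*n) + 5) = -4 + ((n² + n²) + 5) = -4 + (2*n² + 5) = -4 + (5 + 2*n²) = 1 + 2*n²)
Y(x, Q) = Q² (Y(x, Q) = Q² + 0 = Q²)
(Y(5, l(5)) + 17)² = ((1 + 2*5²)² + 17)² = ((1 + 2*25)² + 17)² = ((1 + 50)² + 17)² = (51² + 17)² = (2601 + 17)² = 2618² = 6853924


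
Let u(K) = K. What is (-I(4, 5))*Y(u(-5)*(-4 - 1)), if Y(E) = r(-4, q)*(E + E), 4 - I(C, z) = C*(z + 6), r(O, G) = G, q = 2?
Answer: 4000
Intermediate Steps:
I(C, z) = 4 - C*(6 + z) (I(C, z) = 4 - C*(z + 6) = 4 - C*(6 + z))
Y(E) = 4*E (Y(E) = 2*(E + E) = 2*(2*E) = 4*E)
(-I(4, 5))*Y(u(-5)*(-4 - 1)) = (-(4 - 6*4 - 1*4*5))*(4*(-5*(-4 - 1))) = (-(4 - 24 - 20))*(4*(-5*(-5))) = (-1*(-40))*(4*25) = 40*100 = 4000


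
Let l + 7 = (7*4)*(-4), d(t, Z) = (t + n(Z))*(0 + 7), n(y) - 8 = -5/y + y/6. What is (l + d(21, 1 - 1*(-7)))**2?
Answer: 4558225/576 ≈ 7913.6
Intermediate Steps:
n(y) = 8 - 5/y + y/6 (n(y) = 8 + (-5/y + y/6) = 8 - 5/y + y/6)
d(t, Z) = 56 - 35/Z + 7*t + 7*Z/6 (d(t, Z) = (t + (8 - 5/Z + Z/6))*(0 + 7) = (8 + t - 5/Z + Z/6)*7 = 56 - 35/Z + 7*t + 7*Z/6)
l = -119 (l = -7 + (7*4)*(-4) = -7 + 28*(-4) = -7 - 112 = -119)
(l + d(21, 1 - 1*(-7)))**2 = (-119 + (56 - 35/(1 - 1*(-7)) + 7*21 + 7*(1 - 1*(-7))/6))**2 = (-119 + (56 - 35/(1 + 7) + 147 + 7*(1 + 7)/6))**2 = (-119 + (56 - 35/8 + 147 + (7/6)*8))**2 = (-119 + (56 - 35*1/8 + 147 + 28/3))**2 = (-119 + (56 - 35/8 + 147 + 28/3))**2 = (-119 + 4991/24)**2 = (2135/24)**2 = 4558225/576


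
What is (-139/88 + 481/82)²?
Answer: 239166225/13017664 ≈ 18.372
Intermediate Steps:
(-139/88 + 481/82)² = (15465/3608)² = 239166225/13017664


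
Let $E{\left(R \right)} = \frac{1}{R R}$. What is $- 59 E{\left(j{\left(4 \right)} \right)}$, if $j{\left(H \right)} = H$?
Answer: $- \frac{59}{16} \approx -3.6875$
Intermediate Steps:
$E{\left(R \right)} = \frac{1}{R^{2}}$
$- 59 E{\left(j{\left(4 \right)} \right)} = - \frac{59}{16}$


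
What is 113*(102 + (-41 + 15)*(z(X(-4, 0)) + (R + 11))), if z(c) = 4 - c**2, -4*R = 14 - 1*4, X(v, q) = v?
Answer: 21809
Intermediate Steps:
R = -5/2 (R = -(14 - 1*4)/4 = -(14 - 4)/4 = -1/4*10 = -5/2 ≈ -2.5000)
113*(102 + (-41 + 15)*(z(X(-4, 0)) + (R + 11))) = 113*(102 + (-41 + 15)*((4 - 1*(-4)**2) + (-5/2 + 11))) = 113*(102 - 26*((4 - 1*16) + 17/2)) = 113*(102 - 26*((4 - 16) + 17/2)) = 113*(102 - 26*(-12 + 17/2)) = 113*(102 - 26*(-7/2)) = 113*(102 + 91) = 113*193 = 21809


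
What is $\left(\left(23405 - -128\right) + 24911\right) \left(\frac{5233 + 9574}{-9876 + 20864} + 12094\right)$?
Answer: $\frac{24023827707}{41} \approx 5.8595 \cdot 10^{8}$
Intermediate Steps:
$\left(\left(23405 - -128\right) + 24911\right) \left(\frac{5233 + 9574}{-9876 + 20864} + 12094\right) = \left(\left(23405 + 128\right) + 24911\right) \left(\frac{14807}{10988} + 12094\right) = \left(23533 + 24911\right) \left(14807 \cdot \frac{1}{10988} + 12094\right) = 48444 \left(\frac{221}{164} + 12094\right) = 48444 \cdot \frac{1983637}{164} = \frac{24023827707}{41}$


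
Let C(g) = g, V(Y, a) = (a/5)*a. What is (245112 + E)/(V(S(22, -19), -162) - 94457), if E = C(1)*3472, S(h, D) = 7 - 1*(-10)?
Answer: -1242920/446041 ≈ -2.7866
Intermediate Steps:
S(h, D) = 17 (S(h, D) = 7 + 10 = 17)
V(Y, a) = a²/5 (V(Y, a) = (a/5)*a = a²/5)
E = 3472 (E = 1*3472 = 3472)
(245112 + E)/(V(S(22, -19), -162) - 94457) = (245112 + 3472)/((⅕)*(-162)² - 94457) = 248584/((⅕)*26244 - 94457) = 248584/(26244/5 - 94457) = 248584/(-446041/5) = 248584*(-5/446041) = -1242920/446041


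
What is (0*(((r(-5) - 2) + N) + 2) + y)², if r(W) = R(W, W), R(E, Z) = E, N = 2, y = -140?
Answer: 19600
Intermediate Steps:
r(W) = W
(0*(((r(-5) - 2) + N) + 2) + y)² = (0*(((-5 - 2) + 2) + 2) - 140)² = (0*((-7 + 2) + 2) - 140)² = (0*(-5 + 2) - 140)² = (0*(-3) - 140)² = (0 - 140)² = (-140)² = 19600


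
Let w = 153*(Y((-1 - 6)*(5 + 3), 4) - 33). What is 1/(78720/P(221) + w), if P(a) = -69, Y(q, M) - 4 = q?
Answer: -23/325355 ≈ -7.0692e-5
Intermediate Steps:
Y(q, M) = 4 + q
w = -13005 (w = 153*((4 + (-1 - 6)*(5 + 3)) - 33) = 153*((4 - 7*8) - 33) = 153*((4 - 56) - 33) = 153*(-52 - 33) = 153*(-85) = -13005)
1/(78720/P(221) + w) = 1/(78720/(-69) - 13005) = 1/(78720*(-1/69) - 13005) = 1/(-26240/23 - 13005) = 1/(-325355/23) = -23/325355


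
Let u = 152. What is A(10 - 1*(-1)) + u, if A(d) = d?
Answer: 163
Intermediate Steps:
A(10 - 1*(-1)) + u = (10 - 1*(-1)) + 152 = (10 + 1) + 152 = 11 + 152 = 163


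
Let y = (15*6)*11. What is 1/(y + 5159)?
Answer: 1/6149 ≈ 0.00016263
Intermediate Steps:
y = 990 (y = 90*11 = 990)
1/(y + 5159) = 1/(990 + 5159) = 1/6149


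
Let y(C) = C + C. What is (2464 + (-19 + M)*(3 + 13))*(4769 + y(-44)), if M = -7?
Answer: 9586688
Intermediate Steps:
y(C) = 2*C
(2464 + (-19 + M)*(3 + 13))*(4769 + y(-44)) = (2464 + (-19 - 7)*(3 + 13))*(4769 + 2*(-44)) = (2464 - 26*16)*(4769 - 88) = (2464 - 416)*4681 = 2048*4681 = 9586688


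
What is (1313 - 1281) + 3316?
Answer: 3348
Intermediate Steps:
(1313 - 1281) + 3316 = 32 + 3316 = 3348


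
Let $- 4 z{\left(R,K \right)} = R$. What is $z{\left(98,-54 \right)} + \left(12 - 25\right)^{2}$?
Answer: $\frac{289}{2} \approx 144.5$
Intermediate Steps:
$z{\left(R,K \right)} = - \frac{R}{4}$
$z{\left(98,-54 \right)} + \left(12 - 25\right)^{2} = \left(- \frac{1}{4}\right) 98 + \left(12 - 25\right)^{2} = - \frac{49}{2} + \left(-13\right)^{2} = - \frac{49}{2} + 169 = \frac{289}{2}$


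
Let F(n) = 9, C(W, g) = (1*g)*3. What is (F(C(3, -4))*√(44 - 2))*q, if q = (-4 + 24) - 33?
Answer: -117*√42 ≈ -758.25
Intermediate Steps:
C(W, g) = 3*g (C(W, g) = g*3 = 3*g)
q = -13 (q = 20 - 33 = -13)
(F(C(3, -4))*√(44 - 2))*q = (9*√(44 - 2))*(-13) = (9*√42)*(-13) = -117*√42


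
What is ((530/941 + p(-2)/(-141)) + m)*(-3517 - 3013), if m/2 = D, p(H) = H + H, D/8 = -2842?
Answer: 39396743355140/132681 ≈ 2.9693e+8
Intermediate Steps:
D = -22736 (D = 8*(-2842) = -22736)
p(H) = 2*H
m = -45472 (m = 2*(-22736) = -45472)
((530/941 + p(-2)/(-141)) + m)*(-3517 - 3013) = ((530/941 + (2*(-2))/(-141)) - 45472)*(-3517 - 3013) = ((530*(1/941) - 4*(-1/141)) - 45472)*(-6530) = ((530/941 + 4/141) - 45472)*(-6530) = (78494/132681 - 45472)*(-6530) = -6033191938/132681*(-6530) = 39396743355140/132681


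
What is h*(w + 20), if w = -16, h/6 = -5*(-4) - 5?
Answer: 360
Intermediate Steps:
h = 90 (h = 6*(-5*(-4) - 5) = 6*(20 - 5) = 6*15 = 90)
h*(w + 20) = 90*(-16 + 20) = 90*4 = 360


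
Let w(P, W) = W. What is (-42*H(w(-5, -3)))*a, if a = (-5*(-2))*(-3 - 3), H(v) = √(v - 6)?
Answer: 7560*I ≈ 7560.0*I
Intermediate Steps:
H(v) = √(-6 + v)
a = -60 (a = 10*(-6) = -60)
(-42*H(w(-5, -3)))*a = -42*√(-6 - 3)*(-60) = -126*I*(-60) = 7560*I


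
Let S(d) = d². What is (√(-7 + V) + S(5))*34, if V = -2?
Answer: 850 + 102*I ≈ 850.0 + 102.0*I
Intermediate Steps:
(√(-7 + V) + S(5))*34 = (√(-7 - 2) + 5²)*34 = (√(-9) + 25)*34 = (3*I + 25)*34 = (25 + 3*I)*34 = 850 + 102*I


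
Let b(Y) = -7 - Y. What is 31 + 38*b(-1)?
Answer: -197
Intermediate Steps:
31 + 38*b(-1) = 31 + 38*(-7 - 1*(-1)) = 31 + 38*(-7 + 1) = 31 + 38*(-6) = 31 - 228 = -197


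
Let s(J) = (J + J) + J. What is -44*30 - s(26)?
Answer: -1398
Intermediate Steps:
s(J) = 3*J (s(J) = 2*J + J = 3*J)
-44*30 - s(26) = -44*30 - 3*26 = -1320 - 1*78 = -1320 - 78 = -1398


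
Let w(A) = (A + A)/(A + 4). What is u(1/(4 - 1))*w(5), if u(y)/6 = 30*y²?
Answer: 200/9 ≈ 22.222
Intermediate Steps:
u(y) = 180*y² (u(y) = 6*(30*y²) = 180*y²)
w(A) = 2*A/(4 + A) (w(A) = (2*A)/(4 + A) = 2*A/(4 + A))
u(1/(4 - 1))*w(5) = (180*(1/(4 - 1))²)*(2*5/(4 + 5)) = (180*(1/3)²)*(2*5/9) = (180*(⅓)²)*(2*5*(⅑)) = (180*(⅑))*(10/9) = 20*(10/9) = 200/9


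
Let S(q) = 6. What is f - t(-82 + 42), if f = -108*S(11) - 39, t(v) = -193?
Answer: -494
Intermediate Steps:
f = -687 (f = -108*6 - 39 = -648 - 39 = -687)
f - t(-82 + 42) = -687 - 1*(-193) = -687 + 193 = -494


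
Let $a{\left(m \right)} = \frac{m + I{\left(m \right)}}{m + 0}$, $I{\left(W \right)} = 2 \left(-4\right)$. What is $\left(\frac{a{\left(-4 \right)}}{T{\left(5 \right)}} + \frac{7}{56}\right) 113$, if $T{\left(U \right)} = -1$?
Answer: $- \frac{2599}{8} \approx -324.88$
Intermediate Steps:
$I{\left(W \right)} = -8$
$a{\left(m \right)} = \frac{-8 + m}{m}$ ($a{\left(m \right)} = \frac{m - 8}{m + 0} = \frac{-8 + m}{m}$)
$\left(\frac{a{\left(-4 \right)}}{T{\left(5 \right)}} + \frac{7}{56}\right) 113 = \left(\frac{\frac{1}{-4} \left(-8 - 4\right)}{-1} + \frac{7}{56}\right) 113 = \left(\left(- \frac{1}{4}\right) \left(-12\right) \left(-1\right) + 7 \cdot \frac{1}{56}\right) 113 = \left(3 \left(-1\right) + \frac{1}{8}\right) 113 = \left(-3 + \frac{1}{8}\right) 113 = \left(- \frac{23}{8}\right) 113 = - \frac{2599}{8}$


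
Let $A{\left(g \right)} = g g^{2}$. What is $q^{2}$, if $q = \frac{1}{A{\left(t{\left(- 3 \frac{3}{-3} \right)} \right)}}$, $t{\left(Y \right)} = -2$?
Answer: $\frac{1}{64} \approx 0.015625$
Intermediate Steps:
$A{\left(g \right)} = g^{3}$
$q = - \frac{1}{8}$ ($q = \frac{1}{\left(-2\right)^{3}} = \frac{1}{-8} = - \frac{1}{8} \approx -0.125$)
$q^{2} = \left(- \frac{1}{8}\right)^{2} = \frac{1}{64}$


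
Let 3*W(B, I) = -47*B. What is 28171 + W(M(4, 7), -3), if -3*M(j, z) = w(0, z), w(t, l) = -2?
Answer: 253445/9 ≈ 28161.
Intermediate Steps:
M(j, z) = 2/3 (M(j, z) = -1/3*(-2) = 2/3)
W(B, I) = -47*B/3 (W(B, I) = (-47*B)/3 = -47*B/3)
28171 + W(M(4, 7), -3) = 28171 - 47/3*2/3 = 28171 - 94/9 = 253445/9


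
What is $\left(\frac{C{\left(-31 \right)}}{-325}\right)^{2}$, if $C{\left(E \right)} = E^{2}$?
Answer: $\frac{923521}{105625} \approx 8.7434$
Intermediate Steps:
$\left(\frac{C{\left(-31 \right)}}{-325}\right)^{2} = \left(\frac{\left(-31\right)^{2}}{-325}\right)^{2} = \left(961 \left(- \frac{1}{325}\right)\right)^{2} = \left(- \frac{961}{325}\right)^{2} = \frac{923521}{105625}$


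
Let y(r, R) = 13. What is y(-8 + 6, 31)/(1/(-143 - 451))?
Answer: -7722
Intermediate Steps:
y(-8 + 6, 31)/(1/(-143 - 451)) = 13/(1/(-143 - 451)) = 13/(1/(-594)) = 13/(-1/594) = 13*(-594) = -7722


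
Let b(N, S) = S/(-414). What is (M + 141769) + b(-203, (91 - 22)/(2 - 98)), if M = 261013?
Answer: 232002433/576 ≈ 4.0278e+5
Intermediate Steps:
b(N, S) = -S/414 (b(N, S) = S*(-1/414) = -S/414)
(M + 141769) + b(-203, (91 - 22)/(2 - 98)) = (261013 + 141769) - (91 - 22)/(414*(2 - 98)) = 402782 - 1/(6*(-96)) = 402782 - (-1)/(6*96) = 402782 - 1/414*(-23/32) = 402782 + 1/576 = 232002433/576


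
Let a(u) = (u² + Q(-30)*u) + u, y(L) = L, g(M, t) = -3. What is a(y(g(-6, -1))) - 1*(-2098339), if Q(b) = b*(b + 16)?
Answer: 2097085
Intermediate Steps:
Q(b) = b*(16 + b)
a(u) = u² + 421*u (a(u) = (u² + (-30*(16 - 30))*u) + u = (u² + (-30*(-14))*u) + u = (u² + 420*u) + u = u² + 421*u)
a(y(g(-6, -1))) - 1*(-2098339) = -3*(421 - 3) - 1*(-2098339) = -3*418 + 2098339 = -1254 + 2098339 = 2097085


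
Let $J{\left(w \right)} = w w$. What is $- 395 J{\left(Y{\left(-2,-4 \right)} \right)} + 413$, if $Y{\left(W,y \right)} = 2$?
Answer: $-1167$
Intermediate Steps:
$J{\left(w \right)} = w^{2}$
$- 395 J{\left(Y{\left(-2,-4 \right)} \right)} + 413 = - 395 \cdot 2^{2} + 413 = \left(-395\right) 4 + 413 = -1580 + 413 = -1167$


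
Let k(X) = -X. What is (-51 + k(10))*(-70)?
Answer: 4270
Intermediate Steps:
(-51 + k(10))*(-70) = (-51 - 1*10)*(-70) = (-51 - 10)*(-70) = -61*(-70) = 4270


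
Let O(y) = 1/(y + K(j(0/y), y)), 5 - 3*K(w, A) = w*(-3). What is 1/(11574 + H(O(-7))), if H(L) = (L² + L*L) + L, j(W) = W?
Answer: 128/1481457 ≈ 8.6401e-5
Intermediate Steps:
K(w, A) = 5/3 + w (K(w, A) = 5/3 - w*(-3)/3 = 5/3 - (-1)*w = 5/3 + w)
O(y) = 1/(5/3 + y) (O(y) = 1/(y + (5/3 + 0/y)) = 1/(y + (5/3 + 0)) = 1/(y + 5/3) = 1/(5/3 + y))
H(L) = L + 2*L² (H(L) = (L² + L²) + L = 2*L² + L = L + 2*L²)
1/(11574 + H(O(-7))) = 1/(11574 + (3/(5 + 3*(-7)))*(1 + 2*(3/(5 + 3*(-7))))) = 1/(11574 + (3/(5 - 21))*(1 + 2*(3/(5 - 21)))) = 1/(11574 + (3/(-16))*(1 + 2*(3/(-16)))) = 1/(11574 + (3*(-1/16))*(1 + 2*(3*(-1/16)))) = 1/(11574 - 3*(1 + 2*(-3/16))/16) = 1/(11574 - 3*(1 - 3/8)/16) = 1/(11574 - 3/16*5/8) = 1/(11574 - 15/128) = 1/(1481457/128) = 128/1481457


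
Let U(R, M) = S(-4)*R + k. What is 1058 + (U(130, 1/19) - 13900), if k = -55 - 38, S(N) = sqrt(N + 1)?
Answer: -12935 + 130*I*sqrt(3) ≈ -12935.0 + 225.17*I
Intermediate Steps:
S(N) = sqrt(1 + N)
k = -93
U(R, M) = -93 + I*R*sqrt(3) (U(R, M) = sqrt(1 - 4)*R - 93 = sqrt(-3)*R - 93 = (I*sqrt(3))*R - 93 = I*R*sqrt(3) - 93 = -93 + I*R*sqrt(3))
1058 + (U(130, 1/19) - 13900) = 1058 + ((-93 + I*130*sqrt(3)) - 13900) = 1058 + ((-93 + 130*I*sqrt(3)) - 13900) = 1058 + (-13993 + 130*I*sqrt(3)) = -12935 + 130*I*sqrt(3)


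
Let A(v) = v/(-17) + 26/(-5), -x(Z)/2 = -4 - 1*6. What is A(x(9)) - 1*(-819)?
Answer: 69073/85 ≈ 812.62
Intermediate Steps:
x(Z) = 20 (x(Z) = -2*(-4 - 1*6) = -2*(-4 - 6) = -2*(-10) = 20)
A(v) = -26/5 - v/17 (A(v) = v*(-1/17) + 26*(-1/5) = -v/17 - 26/5 = -26/5 - v/17)
A(x(9)) - 1*(-819) = (-26/5 - 1/17*20) - 1*(-819) = (-26/5 - 20/17) + 819 = -542/85 + 819 = 69073/85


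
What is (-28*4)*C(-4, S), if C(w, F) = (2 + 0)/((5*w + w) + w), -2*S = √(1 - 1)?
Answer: 8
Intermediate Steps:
S = 0 (S = -√(1 - 1)/2 = -√0/2 = -½*0 = 0)
C(w, F) = 2/(7*w) (C(w, F) = 2/(6*w + w) = 2/((7*w)) = 2*(1/(7*w)) = 2/(7*w))
(-28*4)*C(-4, S) = (-28*4)*((2/7)/(-4)) = -32*(-1)/4 = -112*(-1/14) = 8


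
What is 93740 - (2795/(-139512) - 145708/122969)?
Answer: 1608191408451571/17155651128 ≈ 93741.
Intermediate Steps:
93740 - (2795/(-139512) - 145708/122969) = 93740 - (2795*(-1/139512) - 145708*1/122969) = 93740 - (-2795/139512 - 145708/122969) = 93740 - 1*(-20671712851/17155651128) = 93740 + 20671712851/17155651128 = 1608191408451571/17155651128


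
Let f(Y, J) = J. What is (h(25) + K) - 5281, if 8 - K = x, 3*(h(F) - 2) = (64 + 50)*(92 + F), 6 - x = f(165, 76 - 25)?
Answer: -780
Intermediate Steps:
x = -45 (x = 6 - (76 - 25) = 6 - 1*51 = 6 - 51 = -45)
h(F) = 3498 + 38*F (h(F) = 2 + ((64 + 50)*(92 + F))/3 = 2 + (114*(92 + F))/3 = 2 + (10488 + 114*F)/3 = 2 + (3496 + 38*F) = 3498 + 38*F)
K = 53 (K = 8 - 1*(-45) = 8 + 45 = 53)
(h(25) + K) - 5281 = ((3498 + 38*25) + 53) - 5281 = ((3498 + 950) + 53) - 5281 = (4448 + 53) - 5281 = 4501 - 5281 = -780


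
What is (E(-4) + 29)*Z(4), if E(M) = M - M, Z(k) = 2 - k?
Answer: -58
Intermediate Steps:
E(M) = 0
(E(-4) + 29)*Z(4) = (0 + 29)*(2 - 1*4) = 29*(2 - 4) = 29*(-2) = -58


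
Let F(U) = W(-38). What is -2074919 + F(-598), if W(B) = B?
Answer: -2074957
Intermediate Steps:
F(U) = -38
-2074919 + F(-598) = -2074919 - 38 = -2074957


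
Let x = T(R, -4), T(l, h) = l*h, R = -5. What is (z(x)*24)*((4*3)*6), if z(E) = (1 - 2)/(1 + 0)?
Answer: -1728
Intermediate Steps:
T(l, h) = h*l
x = 20 (x = -4*(-5) = 20)
z(E) = -1 (z(E) = -1/1 = -1*1 = -1)
(z(x)*24)*((4*3)*6) = (-1*24)*((4*3)*6) = -288*6 = -24*72 = -1728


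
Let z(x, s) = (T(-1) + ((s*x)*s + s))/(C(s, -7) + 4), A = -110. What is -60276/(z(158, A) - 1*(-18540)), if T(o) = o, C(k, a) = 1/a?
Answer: -1627452/13882403 ≈ -0.11723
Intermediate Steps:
z(x, s) = -7/27 + 7*s/27 + 7*x*s²/27 (z(x, s) = (-1 + ((s*x)*s + s))/(1/(-7) + 4) = (-1 + (x*s² + s))/(-⅐ + 4) = (-1 + (s + x*s²))/(27/7) = (-1 + s + x*s²)*(7/27) = -7/27 + 7*s/27 + 7*x*s²/27)
-60276/(z(158, A) - 1*(-18540)) = -60276/((-7/27 + (7/27)*(-110) + (7/27)*158*(-110)²) - 1*(-18540)) = -60276/((-7/27 - 770/27 + (7/27)*158*12100) + 18540) = -60276/((-7/27 - 770/27 + 13382600/27) + 18540) = -60276/(13381823/27 + 18540) = -60276/13882403/27 = -60276*27/13882403 = -1627452/13882403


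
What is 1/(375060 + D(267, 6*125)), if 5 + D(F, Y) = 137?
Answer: 1/375192 ≈ 2.6653e-6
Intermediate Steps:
D(F, Y) = 132 (D(F, Y) = -5 + 137 = 132)
1/(375060 + D(267, 6*125)) = 1/(375060 + 132) = 1/375192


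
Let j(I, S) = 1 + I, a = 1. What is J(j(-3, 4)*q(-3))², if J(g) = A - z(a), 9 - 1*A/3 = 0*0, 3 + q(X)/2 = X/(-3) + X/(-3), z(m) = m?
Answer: 676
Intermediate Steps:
q(X) = -6 - 4*X/3 (q(X) = -6 + 2*(X/(-3) + X/(-3)) = -6 + 2*(X*(-⅓) + X*(-⅓)) = -6 + 2*(-X/3 - X/3) = -6 + 2*(-2*X/3) = -6 - 4*X/3)
A = 27 (A = 27 - 0*0 = 27 - 3*0 = 27 + 0 = 27)
J(g) = 26 (J(g) = 27 - 1*1 = 27 - 1 = 26)
J(j(-3, 4)*q(-3))² = 26² = 676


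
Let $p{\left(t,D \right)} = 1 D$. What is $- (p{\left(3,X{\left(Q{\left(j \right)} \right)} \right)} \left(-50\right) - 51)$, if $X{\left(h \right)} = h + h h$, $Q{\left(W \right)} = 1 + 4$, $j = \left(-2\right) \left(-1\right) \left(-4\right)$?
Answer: $1551$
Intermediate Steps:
$j = -8$ ($j = 2 \left(-4\right) = -8$)
$Q{\left(W \right)} = 5$
$X{\left(h \right)} = h + h^{2}$
$p{\left(t,D \right)} = D$
$- (p{\left(3,X{\left(Q{\left(j \right)} \right)} \right)} \left(-50\right) - 51) = - (5 \left(1 + 5\right) \left(-50\right) - 51) = - (5 \cdot 6 \left(-50\right) - 51) = - (30 \left(-50\right) - 51) = - (-1500 - 51) = \left(-1\right) \left(-1551\right) = 1551$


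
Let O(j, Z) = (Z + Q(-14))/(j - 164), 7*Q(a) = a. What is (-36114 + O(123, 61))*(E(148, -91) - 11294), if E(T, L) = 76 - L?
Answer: 16476116091/41 ≈ 4.0186e+8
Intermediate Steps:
Q(a) = a/7
O(j, Z) = (-2 + Z)/(-164 + j) (O(j, Z) = (Z + (⅐)*(-14))/(j - 164) = (Z - 2)/(-164 + j) = (-2 + Z)/(-164 + j))
(-36114 + O(123, 61))*(E(148, -91) - 11294) = (-36114 + (-2 + 61)/(-164 + 123))*((76 - 1*(-91)) - 11294) = (-36114 + 59/(-41))*((76 + 91) - 11294) = (-36114 - 1/41*59)*(167 - 11294) = (-36114 - 59/41)*(-11127) = -1480733/41*(-11127) = 16476116091/41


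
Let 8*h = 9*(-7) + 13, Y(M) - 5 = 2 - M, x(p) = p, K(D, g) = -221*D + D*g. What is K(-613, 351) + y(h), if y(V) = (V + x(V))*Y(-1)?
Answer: -79790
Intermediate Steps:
Y(M) = 7 - M (Y(M) = 5 + (2 - M) = 7 - M)
h = -25/4 (h = (9*(-7) + 13)/8 = (-63 + 13)/8 = (1/8)*(-50) = -25/4 ≈ -6.2500)
y(V) = 16*V (y(V) = (V + V)*(7 - 1*(-1)) = (2*V)*(7 + 1) = (2*V)*8 = 16*V)
K(-613, 351) + y(h) = -613*(-221 + 351) + 16*(-25/4) = -613*130 - 100 = -79690 - 100 = -79790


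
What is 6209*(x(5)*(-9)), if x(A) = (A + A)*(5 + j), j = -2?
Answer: -1676430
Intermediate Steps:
x(A) = 6*A (x(A) = (A + A)*(5 - 2) = (2*A)*3 = 6*A)
6209*(x(5)*(-9)) = 6209*((6*5)*(-9)) = 6209*(30*(-9)) = 6209*(-270) = -1676430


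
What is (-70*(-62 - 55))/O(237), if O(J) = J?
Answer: 2730/79 ≈ 34.557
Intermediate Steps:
(-70*(-62 - 55))/O(237) = -70*(-62 - 55)/237 = -70*(-117)*(1/237) = 8190*(1/237) = 2730/79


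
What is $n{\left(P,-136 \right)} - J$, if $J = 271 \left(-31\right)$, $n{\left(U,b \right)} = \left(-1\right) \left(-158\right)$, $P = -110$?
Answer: $8559$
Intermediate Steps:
$n{\left(U,b \right)} = 158$
$J = -8401$
$n{\left(P,-136 \right)} - J = 158 - -8401 = 158 + 8401 = 8559$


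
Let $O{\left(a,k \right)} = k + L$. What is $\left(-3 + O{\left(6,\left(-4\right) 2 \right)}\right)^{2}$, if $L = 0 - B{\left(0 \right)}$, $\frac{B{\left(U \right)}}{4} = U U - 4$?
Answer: $25$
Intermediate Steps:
$B{\left(U \right)} = -16 + 4 U^{2}$ ($B{\left(U \right)} = 4 \left(U U - 4\right) = 4 \left(U^{2} - 4\right) = 4 \left(-4 + U^{2}\right) = -16 + 4 U^{2}$)
$L = 16$ ($L = 0 - \left(-16 + 4 \cdot 0^{2}\right) = 0 - \left(-16 + 4 \cdot 0\right) = 0 - \left(-16 + 0\right) = 0 - -16 = 0 + 16 = 16$)
$O{\left(a,k \right)} = 16 + k$ ($O{\left(a,k \right)} = k + 16 = 16 + k$)
$\left(-3 + O{\left(6,\left(-4\right) 2 \right)}\right)^{2} = \left(-3 + \left(16 - 8\right)\right)^{2} = \left(-3 + 8\right)^{2} = 5^{2} = 25$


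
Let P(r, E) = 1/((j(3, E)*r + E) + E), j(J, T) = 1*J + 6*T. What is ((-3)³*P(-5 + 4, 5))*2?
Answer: 54/23 ≈ 2.3478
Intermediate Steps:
j(J, T) = J + 6*T
P(r, E) = 1/(2*E + r*(3 + 6*E)) (P(r, E) = 1/(((3 + 6*E)*r + E) + E) = 1/((r*(3 + 6*E) + E) + E) = 1/((E + r*(3 + 6*E)) + E) = 1/(2*E + r*(3 + 6*E)))
((-3)³*P(-5 + 4, 5))*2 = ((-3)³/(2*5 + 3*(-5 + 4)*(1 + 2*5)))*2 = -27/(10 + 3*(-1)*(1 + 10))*2 = -27/(10 + 3*(-1)*11)*2 = -27/(10 - 33)*2 = -27/(-23)*2 = -27*(-1/23)*2 = (27/23)*2 = 54/23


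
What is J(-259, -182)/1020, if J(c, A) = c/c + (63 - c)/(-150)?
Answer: -43/38250 ≈ -0.0011242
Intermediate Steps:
J(c, A) = 29/50 + c/150 (J(c, A) = 1 + (63 - c)*(-1/150) = 1 + (-21/50 + c/150) = 29/50 + c/150)
J(-259, -182)/1020 = (29/50 + (1/150)*(-259))/1020 = (29/50 - 259/150)*(1/1020) = -86/75*1/1020 = -43/38250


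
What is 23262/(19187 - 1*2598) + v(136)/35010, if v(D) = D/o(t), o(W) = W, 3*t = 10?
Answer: 679232876/483984075 ≈ 1.4034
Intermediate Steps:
t = 10/3 (t = (1/3)*10 = 10/3 ≈ 3.3333)
v(D) = 3*D/10 (v(D) = D/(10/3) = D*(3/10) = 3*D/10)
23262/(19187 - 1*2598) + v(136)/35010 = 23262/(19187 - 1*2598) + ((3/10)*136)/35010 = 23262/(19187 - 2598) + (204/5)*(1/35010) = 23262/16589 + 34/29175 = 679232876/483984075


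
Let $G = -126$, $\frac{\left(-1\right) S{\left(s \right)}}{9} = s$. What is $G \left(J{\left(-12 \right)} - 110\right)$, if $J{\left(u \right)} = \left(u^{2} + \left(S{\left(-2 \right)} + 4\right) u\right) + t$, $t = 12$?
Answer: $27468$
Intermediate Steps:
$S{\left(s \right)} = - 9 s$
$J{\left(u \right)} = 12 + u^{2} + 22 u$ ($J{\left(u \right)} = \left(u^{2} + \left(\left(-9\right) \left(-2\right) + 4\right) u\right) + 12 = \left(u^{2} + \left(18 + 4\right) u\right) + 12 = \left(u^{2} + 22 u\right) + 12 = 12 + u^{2} + 22 u$)
$G \left(J{\left(-12 \right)} - 110\right) = - 126 \left(\left(12 + \left(-12\right)^{2} + 22 \left(-12\right)\right) - 110\right) = - 126 \left(\left(12 + 144 - 264\right) - 110\right) = - 126 \left(-108 - 110\right) = \left(-126\right) \left(-218\right) = 27468$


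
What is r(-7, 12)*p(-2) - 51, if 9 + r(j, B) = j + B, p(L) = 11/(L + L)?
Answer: -40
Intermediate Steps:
p(L) = 11/(2*L) (p(L) = 11/((2*L)) = 11*(1/(2*L)) = 11/(2*L))
r(j, B) = -9 + B + j (r(j, B) = -9 + (j + B) = -9 + (B + j) = -9 + B + j)
r(-7, 12)*p(-2) - 51 = (-9 + 12 - 7)*((11/2)/(-2)) - 51 = -22*(-1)/2 - 51 = -4*(-11/4) - 51 = 11 - 51 = -40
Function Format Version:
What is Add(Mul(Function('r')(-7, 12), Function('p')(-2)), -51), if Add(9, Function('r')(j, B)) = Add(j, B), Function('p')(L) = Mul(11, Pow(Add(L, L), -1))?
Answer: -40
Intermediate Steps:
Function('p')(L) = Mul(Rational(11, 2), Pow(L, -1)) (Function('p')(L) = Mul(11, Pow(Mul(2, L), -1)) = Mul(11, Mul(Rational(1, 2), Pow(L, -1))) = Mul(Rational(11, 2), Pow(L, -1)))
Function('r')(j, B) = Add(-9, B, j) (Function('r')(j, B) = Add(-9, Add(j, B)) = Add(-9, Add(B, j)) = Add(-9, B, j))
Add(Mul(Function('r')(-7, 12), Function('p')(-2)), -51) = Add(Mul(Add(-9, 12, -7), Mul(Rational(11, 2), Pow(-2, -1))), -51) = Add(Mul(-4, Mul(Rational(11, 2), Rational(-1, 2))), -51) = Add(Mul(-4, Rational(-11, 4)), -51) = Add(11, -51) = -40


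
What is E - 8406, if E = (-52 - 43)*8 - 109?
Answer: -9275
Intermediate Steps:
E = -869 (E = -95*8 - 109 = -760 - 109 = -869)
E - 8406 = -869 - 8406 = -9275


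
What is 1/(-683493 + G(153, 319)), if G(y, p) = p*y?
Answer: -1/634686 ≈ -1.5756e-6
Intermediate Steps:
1/(-683493 + G(153, 319)) = 1/(-683493 + 319*153) = 1/(-683493 + 48807) = 1/(-634686) = -1/634686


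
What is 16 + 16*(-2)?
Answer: -16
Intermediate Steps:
16 + 16*(-2) = 16 - 32 = -16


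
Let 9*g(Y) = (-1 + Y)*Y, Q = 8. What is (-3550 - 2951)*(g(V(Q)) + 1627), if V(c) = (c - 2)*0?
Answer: -10577127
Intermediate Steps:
V(c) = 0 (V(c) = (-2 + c)*0 = 0)
g(Y) = Y*(-1 + Y)/9 (g(Y) = ((-1 + Y)*Y)/9 = (Y*(-1 + Y))/9 = Y*(-1 + Y)/9)
(-3550 - 2951)*(g(V(Q)) + 1627) = (-3550 - 2951)*((1/9)*0*(-1 + 0) + 1627) = -6501*((1/9)*0*(-1) + 1627) = -6501*(0 + 1627) = -6501*1627 = -10577127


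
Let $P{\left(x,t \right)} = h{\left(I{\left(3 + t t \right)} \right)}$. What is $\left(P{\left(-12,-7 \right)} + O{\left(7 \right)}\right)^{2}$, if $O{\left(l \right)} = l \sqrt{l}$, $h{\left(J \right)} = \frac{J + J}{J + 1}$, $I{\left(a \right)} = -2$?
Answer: $359 + 56 \sqrt{7} \approx 507.16$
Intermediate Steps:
$h{\left(J \right)} = \frac{2 J}{1 + J}$
$P{\left(x,t \right)} = 4$ ($P{\left(x,t \right)} = 2 \left(-2\right) \frac{1}{1 - 2} = 2 \left(-2\right) \frac{1}{-1} = 2 \left(-2\right) \left(-1\right) = 4$)
$O{\left(l \right)} = l^{\frac{3}{2}}$
$\left(P{\left(-12,-7 \right)} + O{\left(7 \right)}\right)^{2} = \left(4 + 7^{\frac{3}{2}}\right)^{2} = \left(4 + 7 \sqrt{7}\right)^{2}$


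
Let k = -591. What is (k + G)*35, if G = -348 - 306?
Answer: -43575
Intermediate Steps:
G = -654
(k + G)*35 = (-591 - 654)*35 = -1245*35 = -43575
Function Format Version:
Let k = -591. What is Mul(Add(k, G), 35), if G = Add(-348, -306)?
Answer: -43575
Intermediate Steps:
G = -654
Mul(Add(k, G), 35) = Mul(Add(-591, -654), 35) = Mul(-1245, 35) = -43575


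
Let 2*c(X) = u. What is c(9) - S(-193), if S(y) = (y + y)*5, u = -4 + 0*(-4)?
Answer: 1928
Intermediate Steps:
u = -4 (u = -4 + 0 = -4)
S(y) = 10*y (S(y) = (2*y)*5 = 10*y)
c(X) = -2 (c(X) = (½)*(-4) = -2)
c(9) - S(-193) = -2 - 10*(-193) = -2 - 1*(-1930) = -2 + 1930 = 1928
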